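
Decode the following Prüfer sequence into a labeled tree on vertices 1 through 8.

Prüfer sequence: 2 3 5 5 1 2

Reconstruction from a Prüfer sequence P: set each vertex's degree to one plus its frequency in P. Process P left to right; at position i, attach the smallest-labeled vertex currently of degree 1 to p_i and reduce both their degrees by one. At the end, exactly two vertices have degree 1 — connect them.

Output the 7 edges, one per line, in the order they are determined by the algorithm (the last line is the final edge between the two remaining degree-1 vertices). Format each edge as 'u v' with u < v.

Initial degrees: {1:2, 2:3, 3:2, 4:1, 5:3, 6:1, 7:1, 8:1}
Step 1: smallest deg-1 vertex = 4, p_1 = 2. Add edge {2,4}. Now deg[4]=0, deg[2]=2.
Step 2: smallest deg-1 vertex = 6, p_2 = 3. Add edge {3,6}. Now deg[6]=0, deg[3]=1.
Step 3: smallest deg-1 vertex = 3, p_3 = 5. Add edge {3,5}. Now deg[3]=0, deg[5]=2.
Step 4: smallest deg-1 vertex = 7, p_4 = 5. Add edge {5,7}. Now deg[7]=0, deg[5]=1.
Step 5: smallest deg-1 vertex = 5, p_5 = 1. Add edge {1,5}. Now deg[5]=0, deg[1]=1.
Step 6: smallest deg-1 vertex = 1, p_6 = 2. Add edge {1,2}. Now deg[1]=0, deg[2]=1.
Final: two remaining deg-1 vertices are 2, 8. Add edge {2,8}.

Answer: 2 4
3 6
3 5
5 7
1 5
1 2
2 8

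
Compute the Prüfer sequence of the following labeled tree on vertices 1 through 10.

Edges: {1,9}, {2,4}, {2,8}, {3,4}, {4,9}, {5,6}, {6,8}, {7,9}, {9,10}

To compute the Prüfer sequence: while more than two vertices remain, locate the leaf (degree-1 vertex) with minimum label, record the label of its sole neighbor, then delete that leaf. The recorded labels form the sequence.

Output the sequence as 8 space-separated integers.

Answer: 9 4 6 8 9 2 4 9

Derivation:
Step 1: leaves = {1,3,5,7,10}. Remove smallest leaf 1, emit neighbor 9.
Step 2: leaves = {3,5,7,10}. Remove smallest leaf 3, emit neighbor 4.
Step 3: leaves = {5,7,10}. Remove smallest leaf 5, emit neighbor 6.
Step 4: leaves = {6,7,10}. Remove smallest leaf 6, emit neighbor 8.
Step 5: leaves = {7,8,10}. Remove smallest leaf 7, emit neighbor 9.
Step 6: leaves = {8,10}. Remove smallest leaf 8, emit neighbor 2.
Step 7: leaves = {2,10}. Remove smallest leaf 2, emit neighbor 4.
Step 8: leaves = {4,10}. Remove smallest leaf 4, emit neighbor 9.
Done: 2 vertices remain (9, 10). Sequence = [9 4 6 8 9 2 4 9]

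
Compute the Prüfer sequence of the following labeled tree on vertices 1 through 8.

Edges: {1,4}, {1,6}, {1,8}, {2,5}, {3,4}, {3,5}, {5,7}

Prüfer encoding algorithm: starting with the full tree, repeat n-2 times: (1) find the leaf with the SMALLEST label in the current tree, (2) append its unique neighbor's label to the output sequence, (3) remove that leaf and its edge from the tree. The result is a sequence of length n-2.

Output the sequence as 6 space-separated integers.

Answer: 5 1 5 3 4 1

Derivation:
Step 1: leaves = {2,6,7,8}. Remove smallest leaf 2, emit neighbor 5.
Step 2: leaves = {6,7,8}. Remove smallest leaf 6, emit neighbor 1.
Step 3: leaves = {7,8}. Remove smallest leaf 7, emit neighbor 5.
Step 4: leaves = {5,8}. Remove smallest leaf 5, emit neighbor 3.
Step 5: leaves = {3,8}. Remove smallest leaf 3, emit neighbor 4.
Step 6: leaves = {4,8}. Remove smallest leaf 4, emit neighbor 1.
Done: 2 vertices remain (1, 8). Sequence = [5 1 5 3 4 1]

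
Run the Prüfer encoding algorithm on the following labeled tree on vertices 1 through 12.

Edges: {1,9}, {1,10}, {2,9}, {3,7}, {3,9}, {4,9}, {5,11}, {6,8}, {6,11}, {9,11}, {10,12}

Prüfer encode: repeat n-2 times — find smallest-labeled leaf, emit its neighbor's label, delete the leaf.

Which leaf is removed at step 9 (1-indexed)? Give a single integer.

Step 1: current leaves = {2,4,5,7,8,12}. Remove leaf 2 (neighbor: 9).
Step 2: current leaves = {4,5,7,8,12}. Remove leaf 4 (neighbor: 9).
Step 3: current leaves = {5,7,8,12}. Remove leaf 5 (neighbor: 11).
Step 4: current leaves = {7,8,12}. Remove leaf 7 (neighbor: 3).
Step 5: current leaves = {3,8,12}. Remove leaf 3 (neighbor: 9).
Step 6: current leaves = {8,12}. Remove leaf 8 (neighbor: 6).
Step 7: current leaves = {6,12}. Remove leaf 6 (neighbor: 11).
Step 8: current leaves = {11,12}. Remove leaf 11 (neighbor: 9).
Step 9: current leaves = {9,12}. Remove leaf 9 (neighbor: 1).

Answer: 9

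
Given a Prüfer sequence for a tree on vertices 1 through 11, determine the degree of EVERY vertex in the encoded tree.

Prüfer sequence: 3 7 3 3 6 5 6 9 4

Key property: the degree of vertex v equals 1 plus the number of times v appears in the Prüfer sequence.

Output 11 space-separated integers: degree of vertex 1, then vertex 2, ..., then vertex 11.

Answer: 1 1 4 2 2 3 2 1 2 1 1

Derivation:
p_1 = 3: count[3] becomes 1
p_2 = 7: count[7] becomes 1
p_3 = 3: count[3] becomes 2
p_4 = 3: count[3] becomes 3
p_5 = 6: count[6] becomes 1
p_6 = 5: count[5] becomes 1
p_7 = 6: count[6] becomes 2
p_8 = 9: count[9] becomes 1
p_9 = 4: count[4] becomes 1
Degrees (1 + count): deg[1]=1+0=1, deg[2]=1+0=1, deg[3]=1+3=4, deg[4]=1+1=2, deg[5]=1+1=2, deg[6]=1+2=3, deg[7]=1+1=2, deg[8]=1+0=1, deg[9]=1+1=2, deg[10]=1+0=1, deg[11]=1+0=1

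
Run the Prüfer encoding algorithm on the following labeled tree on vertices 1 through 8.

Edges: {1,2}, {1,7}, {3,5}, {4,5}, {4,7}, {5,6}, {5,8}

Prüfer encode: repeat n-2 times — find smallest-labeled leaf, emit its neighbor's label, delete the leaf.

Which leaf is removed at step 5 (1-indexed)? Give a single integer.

Step 1: current leaves = {2,3,6,8}. Remove leaf 2 (neighbor: 1).
Step 2: current leaves = {1,3,6,8}. Remove leaf 1 (neighbor: 7).
Step 3: current leaves = {3,6,7,8}. Remove leaf 3 (neighbor: 5).
Step 4: current leaves = {6,7,8}. Remove leaf 6 (neighbor: 5).
Step 5: current leaves = {7,8}. Remove leaf 7 (neighbor: 4).

Answer: 7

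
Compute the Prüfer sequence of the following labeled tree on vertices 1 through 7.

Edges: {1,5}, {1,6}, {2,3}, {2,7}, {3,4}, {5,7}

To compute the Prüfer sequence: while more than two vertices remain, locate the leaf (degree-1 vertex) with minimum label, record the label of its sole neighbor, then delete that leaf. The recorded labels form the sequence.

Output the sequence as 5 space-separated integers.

Answer: 3 2 7 1 5

Derivation:
Step 1: leaves = {4,6}. Remove smallest leaf 4, emit neighbor 3.
Step 2: leaves = {3,6}. Remove smallest leaf 3, emit neighbor 2.
Step 3: leaves = {2,6}. Remove smallest leaf 2, emit neighbor 7.
Step 4: leaves = {6,7}. Remove smallest leaf 6, emit neighbor 1.
Step 5: leaves = {1,7}. Remove smallest leaf 1, emit neighbor 5.
Done: 2 vertices remain (5, 7). Sequence = [3 2 7 1 5]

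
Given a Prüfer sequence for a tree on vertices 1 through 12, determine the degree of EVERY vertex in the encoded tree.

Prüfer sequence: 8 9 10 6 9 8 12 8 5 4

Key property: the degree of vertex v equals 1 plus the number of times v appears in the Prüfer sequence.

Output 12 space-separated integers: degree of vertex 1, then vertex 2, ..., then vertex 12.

Answer: 1 1 1 2 2 2 1 4 3 2 1 2

Derivation:
p_1 = 8: count[8] becomes 1
p_2 = 9: count[9] becomes 1
p_3 = 10: count[10] becomes 1
p_4 = 6: count[6] becomes 1
p_5 = 9: count[9] becomes 2
p_6 = 8: count[8] becomes 2
p_7 = 12: count[12] becomes 1
p_8 = 8: count[8] becomes 3
p_9 = 5: count[5] becomes 1
p_10 = 4: count[4] becomes 1
Degrees (1 + count): deg[1]=1+0=1, deg[2]=1+0=1, deg[3]=1+0=1, deg[4]=1+1=2, deg[5]=1+1=2, deg[6]=1+1=2, deg[7]=1+0=1, deg[8]=1+3=4, deg[9]=1+2=3, deg[10]=1+1=2, deg[11]=1+0=1, deg[12]=1+1=2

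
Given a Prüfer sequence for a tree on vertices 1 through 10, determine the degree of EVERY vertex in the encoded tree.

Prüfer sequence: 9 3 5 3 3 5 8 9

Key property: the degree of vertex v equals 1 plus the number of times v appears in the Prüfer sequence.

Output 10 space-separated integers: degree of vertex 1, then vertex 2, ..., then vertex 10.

Answer: 1 1 4 1 3 1 1 2 3 1

Derivation:
p_1 = 9: count[9] becomes 1
p_2 = 3: count[3] becomes 1
p_3 = 5: count[5] becomes 1
p_4 = 3: count[3] becomes 2
p_5 = 3: count[3] becomes 3
p_6 = 5: count[5] becomes 2
p_7 = 8: count[8] becomes 1
p_8 = 9: count[9] becomes 2
Degrees (1 + count): deg[1]=1+0=1, deg[2]=1+0=1, deg[3]=1+3=4, deg[4]=1+0=1, deg[5]=1+2=3, deg[6]=1+0=1, deg[7]=1+0=1, deg[8]=1+1=2, deg[9]=1+2=3, deg[10]=1+0=1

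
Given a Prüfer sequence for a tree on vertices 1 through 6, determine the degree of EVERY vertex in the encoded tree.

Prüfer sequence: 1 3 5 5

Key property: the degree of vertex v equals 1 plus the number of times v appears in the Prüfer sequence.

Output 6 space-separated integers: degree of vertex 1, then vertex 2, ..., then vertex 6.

p_1 = 1: count[1] becomes 1
p_2 = 3: count[3] becomes 1
p_3 = 5: count[5] becomes 1
p_4 = 5: count[5] becomes 2
Degrees (1 + count): deg[1]=1+1=2, deg[2]=1+0=1, deg[3]=1+1=2, deg[4]=1+0=1, deg[5]=1+2=3, deg[6]=1+0=1

Answer: 2 1 2 1 3 1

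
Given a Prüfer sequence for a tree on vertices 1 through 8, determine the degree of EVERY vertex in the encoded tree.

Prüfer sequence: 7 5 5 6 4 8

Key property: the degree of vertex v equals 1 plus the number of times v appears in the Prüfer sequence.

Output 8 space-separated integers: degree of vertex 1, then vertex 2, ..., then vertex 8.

Answer: 1 1 1 2 3 2 2 2

Derivation:
p_1 = 7: count[7] becomes 1
p_2 = 5: count[5] becomes 1
p_3 = 5: count[5] becomes 2
p_4 = 6: count[6] becomes 1
p_5 = 4: count[4] becomes 1
p_6 = 8: count[8] becomes 1
Degrees (1 + count): deg[1]=1+0=1, deg[2]=1+0=1, deg[3]=1+0=1, deg[4]=1+1=2, deg[5]=1+2=3, deg[6]=1+1=2, deg[7]=1+1=2, deg[8]=1+1=2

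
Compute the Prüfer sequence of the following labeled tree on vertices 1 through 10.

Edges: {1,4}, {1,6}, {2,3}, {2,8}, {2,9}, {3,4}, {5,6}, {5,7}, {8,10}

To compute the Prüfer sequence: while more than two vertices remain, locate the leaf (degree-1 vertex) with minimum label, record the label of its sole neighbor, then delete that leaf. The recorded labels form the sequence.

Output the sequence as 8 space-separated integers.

Step 1: leaves = {7,9,10}. Remove smallest leaf 7, emit neighbor 5.
Step 2: leaves = {5,9,10}. Remove smallest leaf 5, emit neighbor 6.
Step 3: leaves = {6,9,10}. Remove smallest leaf 6, emit neighbor 1.
Step 4: leaves = {1,9,10}. Remove smallest leaf 1, emit neighbor 4.
Step 5: leaves = {4,9,10}. Remove smallest leaf 4, emit neighbor 3.
Step 6: leaves = {3,9,10}. Remove smallest leaf 3, emit neighbor 2.
Step 7: leaves = {9,10}. Remove smallest leaf 9, emit neighbor 2.
Step 8: leaves = {2,10}. Remove smallest leaf 2, emit neighbor 8.
Done: 2 vertices remain (8, 10). Sequence = [5 6 1 4 3 2 2 8]

Answer: 5 6 1 4 3 2 2 8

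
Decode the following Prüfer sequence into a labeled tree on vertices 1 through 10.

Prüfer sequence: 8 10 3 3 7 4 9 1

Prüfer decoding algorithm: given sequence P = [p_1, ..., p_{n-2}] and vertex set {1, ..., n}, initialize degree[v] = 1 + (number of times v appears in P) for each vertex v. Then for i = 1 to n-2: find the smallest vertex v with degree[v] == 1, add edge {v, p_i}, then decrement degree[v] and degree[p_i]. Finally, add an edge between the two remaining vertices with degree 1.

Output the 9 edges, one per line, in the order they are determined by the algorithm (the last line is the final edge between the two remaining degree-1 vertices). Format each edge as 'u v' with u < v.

Answer: 2 8
5 10
3 6
3 8
3 7
4 7
4 9
1 9
1 10

Derivation:
Initial degrees: {1:2, 2:1, 3:3, 4:2, 5:1, 6:1, 7:2, 8:2, 9:2, 10:2}
Step 1: smallest deg-1 vertex = 2, p_1 = 8. Add edge {2,8}. Now deg[2]=0, deg[8]=1.
Step 2: smallest deg-1 vertex = 5, p_2 = 10. Add edge {5,10}. Now deg[5]=0, deg[10]=1.
Step 3: smallest deg-1 vertex = 6, p_3 = 3. Add edge {3,6}. Now deg[6]=0, deg[3]=2.
Step 4: smallest deg-1 vertex = 8, p_4 = 3. Add edge {3,8}. Now deg[8]=0, deg[3]=1.
Step 5: smallest deg-1 vertex = 3, p_5 = 7. Add edge {3,7}. Now deg[3]=0, deg[7]=1.
Step 6: smallest deg-1 vertex = 7, p_6 = 4. Add edge {4,7}. Now deg[7]=0, deg[4]=1.
Step 7: smallest deg-1 vertex = 4, p_7 = 9. Add edge {4,9}. Now deg[4]=0, deg[9]=1.
Step 8: smallest deg-1 vertex = 9, p_8 = 1. Add edge {1,9}. Now deg[9]=0, deg[1]=1.
Final: two remaining deg-1 vertices are 1, 10. Add edge {1,10}.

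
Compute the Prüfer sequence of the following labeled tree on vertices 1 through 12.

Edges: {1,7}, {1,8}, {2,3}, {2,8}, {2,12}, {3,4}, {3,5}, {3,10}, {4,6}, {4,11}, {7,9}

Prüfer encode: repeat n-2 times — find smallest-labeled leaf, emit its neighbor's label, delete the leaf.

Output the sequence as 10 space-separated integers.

Step 1: leaves = {5,6,9,10,11,12}. Remove smallest leaf 5, emit neighbor 3.
Step 2: leaves = {6,9,10,11,12}. Remove smallest leaf 6, emit neighbor 4.
Step 3: leaves = {9,10,11,12}. Remove smallest leaf 9, emit neighbor 7.
Step 4: leaves = {7,10,11,12}. Remove smallest leaf 7, emit neighbor 1.
Step 5: leaves = {1,10,11,12}. Remove smallest leaf 1, emit neighbor 8.
Step 6: leaves = {8,10,11,12}. Remove smallest leaf 8, emit neighbor 2.
Step 7: leaves = {10,11,12}. Remove smallest leaf 10, emit neighbor 3.
Step 8: leaves = {11,12}. Remove smallest leaf 11, emit neighbor 4.
Step 9: leaves = {4,12}. Remove smallest leaf 4, emit neighbor 3.
Step 10: leaves = {3,12}. Remove smallest leaf 3, emit neighbor 2.
Done: 2 vertices remain (2, 12). Sequence = [3 4 7 1 8 2 3 4 3 2]

Answer: 3 4 7 1 8 2 3 4 3 2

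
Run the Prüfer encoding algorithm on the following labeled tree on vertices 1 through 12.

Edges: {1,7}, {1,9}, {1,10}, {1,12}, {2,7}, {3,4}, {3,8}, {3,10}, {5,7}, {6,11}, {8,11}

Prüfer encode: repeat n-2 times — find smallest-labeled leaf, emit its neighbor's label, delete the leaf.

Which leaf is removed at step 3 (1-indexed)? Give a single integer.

Answer: 5

Derivation:
Step 1: current leaves = {2,4,5,6,9,12}. Remove leaf 2 (neighbor: 7).
Step 2: current leaves = {4,5,6,9,12}. Remove leaf 4 (neighbor: 3).
Step 3: current leaves = {5,6,9,12}. Remove leaf 5 (neighbor: 7).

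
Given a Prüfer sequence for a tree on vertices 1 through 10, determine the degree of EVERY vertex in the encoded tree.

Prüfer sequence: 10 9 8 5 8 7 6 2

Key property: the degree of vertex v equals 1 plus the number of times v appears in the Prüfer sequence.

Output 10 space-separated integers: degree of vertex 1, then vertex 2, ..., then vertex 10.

p_1 = 10: count[10] becomes 1
p_2 = 9: count[9] becomes 1
p_3 = 8: count[8] becomes 1
p_4 = 5: count[5] becomes 1
p_5 = 8: count[8] becomes 2
p_6 = 7: count[7] becomes 1
p_7 = 6: count[6] becomes 1
p_8 = 2: count[2] becomes 1
Degrees (1 + count): deg[1]=1+0=1, deg[2]=1+1=2, deg[3]=1+0=1, deg[4]=1+0=1, deg[5]=1+1=2, deg[6]=1+1=2, deg[7]=1+1=2, deg[8]=1+2=3, deg[9]=1+1=2, deg[10]=1+1=2

Answer: 1 2 1 1 2 2 2 3 2 2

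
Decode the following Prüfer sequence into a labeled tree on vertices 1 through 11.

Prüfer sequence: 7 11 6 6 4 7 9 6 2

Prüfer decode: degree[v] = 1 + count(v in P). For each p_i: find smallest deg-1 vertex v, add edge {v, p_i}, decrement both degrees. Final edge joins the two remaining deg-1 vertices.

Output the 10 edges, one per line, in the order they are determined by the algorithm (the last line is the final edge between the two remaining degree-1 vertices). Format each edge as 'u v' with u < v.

Answer: 1 7
3 11
5 6
6 8
4 10
4 7
7 9
6 9
2 6
2 11

Derivation:
Initial degrees: {1:1, 2:2, 3:1, 4:2, 5:1, 6:4, 7:3, 8:1, 9:2, 10:1, 11:2}
Step 1: smallest deg-1 vertex = 1, p_1 = 7. Add edge {1,7}. Now deg[1]=0, deg[7]=2.
Step 2: smallest deg-1 vertex = 3, p_2 = 11. Add edge {3,11}. Now deg[3]=0, deg[11]=1.
Step 3: smallest deg-1 vertex = 5, p_3 = 6. Add edge {5,6}. Now deg[5]=0, deg[6]=3.
Step 4: smallest deg-1 vertex = 8, p_4 = 6. Add edge {6,8}. Now deg[8]=0, deg[6]=2.
Step 5: smallest deg-1 vertex = 10, p_5 = 4. Add edge {4,10}. Now deg[10]=0, deg[4]=1.
Step 6: smallest deg-1 vertex = 4, p_6 = 7. Add edge {4,7}. Now deg[4]=0, deg[7]=1.
Step 7: smallest deg-1 vertex = 7, p_7 = 9. Add edge {7,9}. Now deg[7]=0, deg[9]=1.
Step 8: smallest deg-1 vertex = 9, p_8 = 6. Add edge {6,9}. Now deg[9]=0, deg[6]=1.
Step 9: smallest deg-1 vertex = 6, p_9 = 2. Add edge {2,6}. Now deg[6]=0, deg[2]=1.
Final: two remaining deg-1 vertices are 2, 11. Add edge {2,11}.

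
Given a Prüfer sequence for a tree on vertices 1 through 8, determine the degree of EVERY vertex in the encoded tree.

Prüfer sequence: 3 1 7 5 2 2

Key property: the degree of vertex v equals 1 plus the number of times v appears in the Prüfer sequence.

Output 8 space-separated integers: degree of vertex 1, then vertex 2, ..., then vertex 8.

Answer: 2 3 2 1 2 1 2 1

Derivation:
p_1 = 3: count[3] becomes 1
p_2 = 1: count[1] becomes 1
p_3 = 7: count[7] becomes 1
p_4 = 5: count[5] becomes 1
p_5 = 2: count[2] becomes 1
p_6 = 2: count[2] becomes 2
Degrees (1 + count): deg[1]=1+1=2, deg[2]=1+2=3, deg[3]=1+1=2, deg[4]=1+0=1, deg[5]=1+1=2, deg[6]=1+0=1, deg[7]=1+1=2, deg[8]=1+0=1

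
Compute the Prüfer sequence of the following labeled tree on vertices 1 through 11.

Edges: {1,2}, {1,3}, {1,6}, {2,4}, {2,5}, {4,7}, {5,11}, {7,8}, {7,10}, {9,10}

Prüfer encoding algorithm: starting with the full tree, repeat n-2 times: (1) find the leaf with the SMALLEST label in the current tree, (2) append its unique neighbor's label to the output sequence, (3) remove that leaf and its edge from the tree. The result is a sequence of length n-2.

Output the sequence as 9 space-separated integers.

Step 1: leaves = {3,6,8,9,11}. Remove smallest leaf 3, emit neighbor 1.
Step 2: leaves = {6,8,9,11}. Remove smallest leaf 6, emit neighbor 1.
Step 3: leaves = {1,8,9,11}. Remove smallest leaf 1, emit neighbor 2.
Step 4: leaves = {8,9,11}. Remove smallest leaf 8, emit neighbor 7.
Step 5: leaves = {9,11}. Remove smallest leaf 9, emit neighbor 10.
Step 6: leaves = {10,11}. Remove smallest leaf 10, emit neighbor 7.
Step 7: leaves = {7,11}. Remove smallest leaf 7, emit neighbor 4.
Step 8: leaves = {4,11}. Remove smallest leaf 4, emit neighbor 2.
Step 9: leaves = {2,11}. Remove smallest leaf 2, emit neighbor 5.
Done: 2 vertices remain (5, 11). Sequence = [1 1 2 7 10 7 4 2 5]

Answer: 1 1 2 7 10 7 4 2 5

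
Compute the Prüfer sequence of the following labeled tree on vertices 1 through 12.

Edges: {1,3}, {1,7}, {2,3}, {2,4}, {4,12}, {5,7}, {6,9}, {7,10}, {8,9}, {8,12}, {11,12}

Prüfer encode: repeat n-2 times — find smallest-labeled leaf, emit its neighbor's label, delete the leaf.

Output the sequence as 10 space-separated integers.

Answer: 7 9 8 12 7 1 3 2 4 12

Derivation:
Step 1: leaves = {5,6,10,11}. Remove smallest leaf 5, emit neighbor 7.
Step 2: leaves = {6,10,11}. Remove smallest leaf 6, emit neighbor 9.
Step 3: leaves = {9,10,11}. Remove smallest leaf 9, emit neighbor 8.
Step 4: leaves = {8,10,11}. Remove smallest leaf 8, emit neighbor 12.
Step 5: leaves = {10,11}. Remove smallest leaf 10, emit neighbor 7.
Step 6: leaves = {7,11}. Remove smallest leaf 7, emit neighbor 1.
Step 7: leaves = {1,11}. Remove smallest leaf 1, emit neighbor 3.
Step 8: leaves = {3,11}. Remove smallest leaf 3, emit neighbor 2.
Step 9: leaves = {2,11}. Remove smallest leaf 2, emit neighbor 4.
Step 10: leaves = {4,11}. Remove smallest leaf 4, emit neighbor 12.
Done: 2 vertices remain (11, 12). Sequence = [7 9 8 12 7 1 3 2 4 12]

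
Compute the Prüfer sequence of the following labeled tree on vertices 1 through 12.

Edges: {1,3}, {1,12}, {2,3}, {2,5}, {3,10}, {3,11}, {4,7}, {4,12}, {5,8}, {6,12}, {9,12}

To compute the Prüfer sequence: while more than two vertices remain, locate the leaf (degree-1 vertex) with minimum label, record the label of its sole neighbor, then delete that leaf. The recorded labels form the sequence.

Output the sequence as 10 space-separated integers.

Answer: 12 4 12 5 2 3 12 3 3 1

Derivation:
Step 1: leaves = {6,7,8,9,10,11}. Remove smallest leaf 6, emit neighbor 12.
Step 2: leaves = {7,8,9,10,11}. Remove smallest leaf 7, emit neighbor 4.
Step 3: leaves = {4,8,9,10,11}. Remove smallest leaf 4, emit neighbor 12.
Step 4: leaves = {8,9,10,11}. Remove smallest leaf 8, emit neighbor 5.
Step 5: leaves = {5,9,10,11}. Remove smallest leaf 5, emit neighbor 2.
Step 6: leaves = {2,9,10,11}. Remove smallest leaf 2, emit neighbor 3.
Step 7: leaves = {9,10,11}. Remove smallest leaf 9, emit neighbor 12.
Step 8: leaves = {10,11,12}. Remove smallest leaf 10, emit neighbor 3.
Step 9: leaves = {11,12}. Remove smallest leaf 11, emit neighbor 3.
Step 10: leaves = {3,12}. Remove smallest leaf 3, emit neighbor 1.
Done: 2 vertices remain (1, 12). Sequence = [12 4 12 5 2 3 12 3 3 1]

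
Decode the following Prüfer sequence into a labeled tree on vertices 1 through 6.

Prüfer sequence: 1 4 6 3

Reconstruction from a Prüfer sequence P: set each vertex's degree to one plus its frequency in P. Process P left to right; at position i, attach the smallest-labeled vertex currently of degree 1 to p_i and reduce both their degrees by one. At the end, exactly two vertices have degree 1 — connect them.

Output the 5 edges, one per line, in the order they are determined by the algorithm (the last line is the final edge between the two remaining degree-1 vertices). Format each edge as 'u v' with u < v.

Initial degrees: {1:2, 2:1, 3:2, 4:2, 5:1, 6:2}
Step 1: smallest deg-1 vertex = 2, p_1 = 1. Add edge {1,2}. Now deg[2]=0, deg[1]=1.
Step 2: smallest deg-1 vertex = 1, p_2 = 4. Add edge {1,4}. Now deg[1]=0, deg[4]=1.
Step 3: smallest deg-1 vertex = 4, p_3 = 6. Add edge {4,6}. Now deg[4]=0, deg[6]=1.
Step 4: smallest deg-1 vertex = 5, p_4 = 3. Add edge {3,5}. Now deg[5]=0, deg[3]=1.
Final: two remaining deg-1 vertices are 3, 6. Add edge {3,6}.

Answer: 1 2
1 4
4 6
3 5
3 6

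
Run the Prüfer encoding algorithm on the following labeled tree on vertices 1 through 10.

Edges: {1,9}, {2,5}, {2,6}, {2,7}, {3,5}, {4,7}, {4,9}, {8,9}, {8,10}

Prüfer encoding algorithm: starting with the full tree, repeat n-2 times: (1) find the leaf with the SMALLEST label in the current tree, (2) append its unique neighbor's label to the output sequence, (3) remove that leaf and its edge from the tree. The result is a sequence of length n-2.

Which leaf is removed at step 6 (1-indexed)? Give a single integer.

Answer: 7

Derivation:
Step 1: current leaves = {1,3,6,10}. Remove leaf 1 (neighbor: 9).
Step 2: current leaves = {3,6,10}. Remove leaf 3 (neighbor: 5).
Step 3: current leaves = {5,6,10}. Remove leaf 5 (neighbor: 2).
Step 4: current leaves = {6,10}. Remove leaf 6 (neighbor: 2).
Step 5: current leaves = {2,10}. Remove leaf 2 (neighbor: 7).
Step 6: current leaves = {7,10}. Remove leaf 7 (neighbor: 4).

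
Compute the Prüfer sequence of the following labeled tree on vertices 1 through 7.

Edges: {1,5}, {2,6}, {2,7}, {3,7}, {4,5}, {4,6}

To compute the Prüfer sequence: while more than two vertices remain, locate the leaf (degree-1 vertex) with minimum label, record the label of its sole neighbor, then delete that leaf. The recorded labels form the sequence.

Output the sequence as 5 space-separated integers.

Answer: 5 7 4 6 2

Derivation:
Step 1: leaves = {1,3}. Remove smallest leaf 1, emit neighbor 5.
Step 2: leaves = {3,5}. Remove smallest leaf 3, emit neighbor 7.
Step 3: leaves = {5,7}. Remove smallest leaf 5, emit neighbor 4.
Step 4: leaves = {4,7}. Remove smallest leaf 4, emit neighbor 6.
Step 5: leaves = {6,7}. Remove smallest leaf 6, emit neighbor 2.
Done: 2 vertices remain (2, 7). Sequence = [5 7 4 6 2]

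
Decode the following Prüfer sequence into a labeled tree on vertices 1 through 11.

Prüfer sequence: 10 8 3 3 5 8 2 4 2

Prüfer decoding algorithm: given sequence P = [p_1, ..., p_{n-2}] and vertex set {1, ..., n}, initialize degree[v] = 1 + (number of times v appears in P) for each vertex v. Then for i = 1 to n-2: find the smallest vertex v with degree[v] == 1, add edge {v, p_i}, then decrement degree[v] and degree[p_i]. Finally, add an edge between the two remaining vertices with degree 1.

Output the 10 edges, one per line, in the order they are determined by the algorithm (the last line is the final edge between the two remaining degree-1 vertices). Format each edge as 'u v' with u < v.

Initial degrees: {1:1, 2:3, 3:3, 4:2, 5:2, 6:1, 7:1, 8:3, 9:1, 10:2, 11:1}
Step 1: smallest deg-1 vertex = 1, p_1 = 10. Add edge {1,10}. Now deg[1]=0, deg[10]=1.
Step 2: smallest deg-1 vertex = 6, p_2 = 8. Add edge {6,8}. Now deg[6]=0, deg[8]=2.
Step 3: smallest deg-1 vertex = 7, p_3 = 3. Add edge {3,7}. Now deg[7]=0, deg[3]=2.
Step 4: smallest deg-1 vertex = 9, p_4 = 3. Add edge {3,9}. Now deg[9]=0, deg[3]=1.
Step 5: smallest deg-1 vertex = 3, p_5 = 5. Add edge {3,5}. Now deg[3]=0, deg[5]=1.
Step 6: smallest deg-1 vertex = 5, p_6 = 8. Add edge {5,8}. Now deg[5]=0, deg[8]=1.
Step 7: smallest deg-1 vertex = 8, p_7 = 2. Add edge {2,8}. Now deg[8]=0, deg[2]=2.
Step 8: smallest deg-1 vertex = 10, p_8 = 4. Add edge {4,10}. Now deg[10]=0, deg[4]=1.
Step 9: smallest deg-1 vertex = 4, p_9 = 2. Add edge {2,4}. Now deg[4]=0, deg[2]=1.
Final: two remaining deg-1 vertices are 2, 11. Add edge {2,11}.

Answer: 1 10
6 8
3 7
3 9
3 5
5 8
2 8
4 10
2 4
2 11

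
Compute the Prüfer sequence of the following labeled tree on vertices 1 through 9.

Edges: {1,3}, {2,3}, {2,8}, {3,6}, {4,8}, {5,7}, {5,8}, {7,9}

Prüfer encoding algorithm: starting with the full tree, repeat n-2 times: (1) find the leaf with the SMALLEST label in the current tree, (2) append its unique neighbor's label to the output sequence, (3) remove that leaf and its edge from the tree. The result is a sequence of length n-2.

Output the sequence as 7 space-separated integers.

Step 1: leaves = {1,4,6,9}. Remove smallest leaf 1, emit neighbor 3.
Step 2: leaves = {4,6,9}. Remove smallest leaf 4, emit neighbor 8.
Step 3: leaves = {6,9}. Remove smallest leaf 6, emit neighbor 3.
Step 4: leaves = {3,9}. Remove smallest leaf 3, emit neighbor 2.
Step 5: leaves = {2,9}. Remove smallest leaf 2, emit neighbor 8.
Step 6: leaves = {8,9}. Remove smallest leaf 8, emit neighbor 5.
Step 7: leaves = {5,9}. Remove smallest leaf 5, emit neighbor 7.
Done: 2 vertices remain (7, 9). Sequence = [3 8 3 2 8 5 7]

Answer: 3 8 3 2 8 5 7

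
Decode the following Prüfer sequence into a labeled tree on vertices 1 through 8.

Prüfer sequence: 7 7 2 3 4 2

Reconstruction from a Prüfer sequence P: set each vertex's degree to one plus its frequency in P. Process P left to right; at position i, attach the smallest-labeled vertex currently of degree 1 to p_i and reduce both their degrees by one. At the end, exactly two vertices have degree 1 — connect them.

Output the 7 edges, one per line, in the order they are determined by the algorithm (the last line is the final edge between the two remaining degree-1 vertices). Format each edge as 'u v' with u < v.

Answer: 1 7
5 7
2 6
3 7
3 4
2 4
2 8

Derivation:
Initial degrees: {1:1, 2:3, 3:2, 4:2, 5:1, 6:1, 7:3, 8:1}
Step 1: smallest deg-1 vertex = 1, p_1 = 7. Add edge {1,7}. Now deg[1]=0, deg[7]=2.
Step 2: smallest deg-1 vertex = 5, p_2 = 7. Add edge {5,7}. Now deg[5]=0, deg[7]=1.
Step 3: smallest deg-1 vertex = 6, p_3 = 2. Add edge {2,6}. Now deg[6]=0, deg[2]=2.
Step 4: smallest deg-1 vertex = 7, p_4 = 3. Add edge {3,7}. Now deg[7]=0, deg[3]=1.
Step 5: smallest deg-1 vertex = 3, p_5 = 4. Add edge {3,4}. Now deg[3]=0, deg[4]=1.
Step 6: smallest deg-1 vertex = 4, p_6 = 2. Add edge {2,4}. Now deg[4]=0, deg[2]=1.
Final: two remaining deg-1 vertices are 2, 8. Add edge {2,8}.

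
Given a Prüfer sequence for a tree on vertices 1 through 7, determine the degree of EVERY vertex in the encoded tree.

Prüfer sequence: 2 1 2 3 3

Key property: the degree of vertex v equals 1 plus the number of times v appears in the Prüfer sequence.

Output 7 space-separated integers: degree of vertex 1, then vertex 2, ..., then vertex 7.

p_1 = 2: count[2] becomes 1
p_2 = 1: count[1] becomes 1
p_3 = 2: count[2] becomes 2
p_4 = 3: count[3] becomes 1
p_5 = 3: count[3] becomes 2
Degrees (1 + count): deg[1]=1+1=2, deg[2]=1+2=3, deg[3]=1+2=3, deg[4]=1+0=1, deg[5]=1+0=1, deg[6]=1+0=1, deg[7]=1+0=1

Answer: 2 3 3 1 1 1 1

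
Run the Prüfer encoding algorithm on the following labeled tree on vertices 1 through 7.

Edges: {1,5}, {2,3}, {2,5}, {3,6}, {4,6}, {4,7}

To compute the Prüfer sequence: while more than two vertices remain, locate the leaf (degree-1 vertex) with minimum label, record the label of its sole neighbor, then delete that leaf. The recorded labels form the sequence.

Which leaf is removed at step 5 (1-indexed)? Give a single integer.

Answer: 6

Derivation:
Step 1: current leaves = {1,7}. Remove leaf 1 (neighbor: 5).
Step 2: current leaves = {5,7}. Remove leaf 5 (neighbor: 2).
Step 3: current leaves = {2,7}. Remove leaf 2 (neighbor: 3).
Step 4: current leaves = {3,7}. Remove leaf 3 (neighbor: 6).
Step 5: current leaves = {6,7}. Remove leaf 6 (neighbor: 4).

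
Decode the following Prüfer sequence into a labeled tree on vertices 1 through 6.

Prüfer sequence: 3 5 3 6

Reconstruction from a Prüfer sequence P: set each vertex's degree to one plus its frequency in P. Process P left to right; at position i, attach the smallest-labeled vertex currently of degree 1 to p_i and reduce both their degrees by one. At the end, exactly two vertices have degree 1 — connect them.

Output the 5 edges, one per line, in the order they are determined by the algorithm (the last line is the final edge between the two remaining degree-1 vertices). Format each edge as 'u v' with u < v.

Initial degrees: {1:1, 2:1, 3:3, 4:1, 5:2, 6:2}
Step 1: smallest deg-1 vertex = 1, p_1 = 3. Add edge {1,3}. Now deg[1]=0, deg[3]=2.
Step 2: smallest deg-1 vertex = 2, p_2 = 5. Add edge {2,5}. Now deg[2]=0, deg[5]=1.
Step 3: smallest deg-1 vertex = 4, p_3 = 3. Add edge {3,4}. Now deg[4]=0, deg[3]=1.
Step 4: smallest deg-1 vertex = 3, p_4 = 6. Add edge {3,6}. Now deg[3]=0, deg[6]=1.
Final: two remaining deg-1 vertices are 5, 6. Add edge {5,6}.

Answer: 1 3
2 5
3 4
3 6
5 6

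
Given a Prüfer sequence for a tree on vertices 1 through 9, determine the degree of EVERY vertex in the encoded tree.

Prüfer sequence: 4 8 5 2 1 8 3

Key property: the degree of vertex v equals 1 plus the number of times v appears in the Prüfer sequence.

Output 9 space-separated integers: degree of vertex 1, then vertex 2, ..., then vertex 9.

Answer: 2 2 2 2 2 1 1 3 1

Derivation:
p_1 = 4: count[4] becomes 1
p_2 = 8: count[8] becomes 1
p_3 = 5: count[5] becomes 1
p_4 = 2: count[2] becomes 1
p_5 = 1: count[1] becomes 1
p_6 = 8: count[8] becomes 2
p_7 = 3: count[3] becomes 1
Degrees (1 + count): deg[1]=1+1=2, deg[2]=1+1=2, deg[3]=1+1=2, deg[4]=1+1=2, deg[5]=1+1=2, deg[6]=1+0=1, deg[7]=1+0=1, deg[8]=1+2=3, deg[9]=1+0=1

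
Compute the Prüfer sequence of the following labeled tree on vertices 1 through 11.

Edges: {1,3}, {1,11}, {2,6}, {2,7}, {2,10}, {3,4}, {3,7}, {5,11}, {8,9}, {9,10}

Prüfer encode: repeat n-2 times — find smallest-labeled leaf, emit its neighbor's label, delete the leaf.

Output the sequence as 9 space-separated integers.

Step 1: leaves = {4,5,6,8}. Remove smallest leaf 4, emit neighbor 3.
Step 2: leaves = {5,6,8}. Remove smallest leaf 5, emit neighbor 11.
Step 3: leaves = {6,8,11}. Remove smallest leaf 6, emit neighbor 2.
Step 4: leaves = {8,11}. Remove smallest leaf 8, emit neighbor 9.
Step 5: leaves = {9,11}. Remove smallest leaf 9, emit neighbor 10.
Step 6: leaves = {10,11}. Remove smallest leaf 10, emit neighbor 2.
Step 7: leaves = {2,11}. Remove smallest leaf 2, emit neighbor 7.
Step 8: leaves = {7,11}. Remove smallest leaf 7, emit neighbor 3.
Step 9: leaves = {3,11}. Remove smallest leaf 3, emit neighbor 1.
Done: 2 vertices remain (1, 11). Sequence = [3 11 2 9 10 2 7 3 1]

Answer: 3 11 2 9 10 2 7 3 1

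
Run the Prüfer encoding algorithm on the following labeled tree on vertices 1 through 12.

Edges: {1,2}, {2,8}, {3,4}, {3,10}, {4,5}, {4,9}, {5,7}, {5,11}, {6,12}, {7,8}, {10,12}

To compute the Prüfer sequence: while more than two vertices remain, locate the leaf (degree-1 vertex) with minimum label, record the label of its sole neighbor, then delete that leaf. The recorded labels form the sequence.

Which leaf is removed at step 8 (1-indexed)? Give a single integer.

Answer: 5

Derivation:
Step 1: current leaves = {1,6,9,11}. Remove leaf 1 (neighbor: 2).
Step 2: current leaves = {2,6,9,11}. Remove leaf 2 (neighbor: 8).
Step 3: current leaves = {6,8,9,11}. Remove leaf 6 (neighbor: 12).
Step 4: current leaves = {8,9,11,12}. Remove leaf 8 (neighbor: 7).
Step 5: current leaves = {7,9,11,12}. Remove leaf 7 (neighbor: 5).
Step 6: current leaves = {9,11,12}. Remove leaf 9 (neighbor: 4).
Step 7: current leaves = {11,12}. Remove leaf 11 (neighbor: 5).
Step 8: current leaves = {5,12}. Remove leaf 5 (neighbor: 4).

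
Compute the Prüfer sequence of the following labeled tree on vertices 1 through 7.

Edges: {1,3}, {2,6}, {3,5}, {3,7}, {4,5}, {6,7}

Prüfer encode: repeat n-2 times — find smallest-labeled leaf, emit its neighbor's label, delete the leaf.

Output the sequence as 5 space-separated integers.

Answer: 3 6 5 3 7

Derivation:
Step 1: leaves = {1,2,4}. Remove smallest leaf 1, emit neighbor 3.
Step 2: leaves = {2,4}. Remove smallest leaf 2, emit neighbor 6.
Step 3: leaves = {4,6}. Remove smallest leaf 4, emit neighbor 5.
Step 4: leaves = {5,6}. Remove smallest leaf 5, emit neighbor 3.
Step 5: leaves = {3,6}. Remove smallest leaf 3, emit neighbor 7.
Done: 2 vertices remain (6, 7). Sequence = [3 6 5 3 7]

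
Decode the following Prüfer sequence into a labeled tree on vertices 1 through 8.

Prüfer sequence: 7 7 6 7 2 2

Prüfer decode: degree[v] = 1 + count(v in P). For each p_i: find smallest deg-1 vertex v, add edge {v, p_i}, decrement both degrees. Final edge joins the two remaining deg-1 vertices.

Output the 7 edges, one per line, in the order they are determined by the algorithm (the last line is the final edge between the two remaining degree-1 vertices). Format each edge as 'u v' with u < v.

Answer: 1 7
3 7
4 6
5 7
2 6
2 7
2 8

Derivation:
Initial degrees: {1:1, 2:3, 3:1, 4:1, 5:1, 6:2, 7:4, 8:1}
Step 1: smallest deg-1 vertex = 1, p_1 = 7. Add edge {1,7}. Now deg[1]=0, deg[7]=3.
Step 2: smallest deg-1 vertex = 3, p_2 = 7. Add edge {3,7}. Now deg[3]=0, deg[7]=2.
Step 3: smallest deg-1 vertex = 4, p_3 = 6. Add edge {4,6}. Now deg[4]=0, deg[6]=1.
Step 4: smallest deg-1 vertex = 5, p_4 = 7. Add edge {5,7}. Now deg[5]=0, deg[7]=1.
Step 5: smallest deg-1 vertex = 6, p_5 = 2. Add edge {2,6}. Now deg[6]=0, deg[2]=2.
Step 6: smallest deg-1 vertex = 7, p_6 = 2. Add edge {2,7}. Now deg[7]=0, deg[2]=1.
Final: two remaining deg-1 vertices are 2, 8. Add edge {2,8}.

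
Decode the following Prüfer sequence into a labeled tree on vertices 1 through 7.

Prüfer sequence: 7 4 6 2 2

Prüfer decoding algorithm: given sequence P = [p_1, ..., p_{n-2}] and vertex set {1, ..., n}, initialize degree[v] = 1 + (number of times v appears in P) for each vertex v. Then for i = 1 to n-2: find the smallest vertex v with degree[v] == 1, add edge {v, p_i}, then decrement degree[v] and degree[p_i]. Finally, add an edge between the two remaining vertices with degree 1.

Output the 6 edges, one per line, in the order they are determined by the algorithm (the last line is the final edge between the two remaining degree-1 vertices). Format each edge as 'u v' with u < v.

Answer: 1 7
3 4
4 6
2 5
2 6
2 7

Derivation:
Initial degrees: {1:1, 2:3, 3:1, 4:2, 5:1, 6:2, 7:2}
Step 1: smallest deg-1 vertex = 1, p_1 = 7. Add edge {1,7}. Now deg[1]=0, deg[7]=1.
Step 2: smallest deg-1 vertex = 3, p_2 = 4. Add edge {3,4}. Now deg[3]=0, deg[4]=1.
Step 3: smallest deg-1 vertex = 4, p_3 = 6. Add edge {4,6}. Now deg[4]=0, deg[6]=1.
Step 4: smallest deg-1 vertex = 5, p_4 = 2. Add edge {2,5}. Now deg[5]=0, deg[2]=2.
Step 5: smallest deg-1 vertex = 6, p_5 = 2. Add edge {2,6}. Now deg[6]=0, deg[2]=1.
Final: two remaining deg-1 vertices are 2, 7. Add edge {2,7}.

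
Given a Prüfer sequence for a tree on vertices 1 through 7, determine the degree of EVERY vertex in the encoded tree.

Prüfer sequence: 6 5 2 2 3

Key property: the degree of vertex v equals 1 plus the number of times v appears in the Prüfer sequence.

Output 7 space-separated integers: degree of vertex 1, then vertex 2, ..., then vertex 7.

p_1 = 6: count[6] becomes 1
p_2 = 5: count[5] becomes 1
p_3 = 2: count[2] becomes 1
p_4 = 2: count[2] becomes 2
p_5 = 3: count[3] becomes 1
Degrees (1 + count): deg[1]=1+0=1, deg[2]=1+2=3, deg[3]=1+1=2, deg[4]=1+0=1, deg[5]=1+1=2, deg[6]=1+1=2, deg[7]=1+0=1

Answer: 1 3 2 1 2 2 1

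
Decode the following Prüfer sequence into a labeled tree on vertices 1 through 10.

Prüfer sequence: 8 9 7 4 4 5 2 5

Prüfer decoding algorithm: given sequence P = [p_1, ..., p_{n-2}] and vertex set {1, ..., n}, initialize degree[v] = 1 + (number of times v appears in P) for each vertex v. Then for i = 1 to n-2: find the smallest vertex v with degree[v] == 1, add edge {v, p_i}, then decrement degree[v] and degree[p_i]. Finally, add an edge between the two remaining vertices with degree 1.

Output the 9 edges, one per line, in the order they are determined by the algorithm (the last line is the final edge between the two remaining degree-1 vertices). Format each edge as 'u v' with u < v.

Answer: 1 8
3 9
6 7
4 7
4 8
4 5
2 9
2 5
5 10

Derivation:
Initial degrees: {1:1, 2:2, 3:1, 4:3, 5:3, 6:1, 7:2, 8:2, 9:2, 10:1}
Step 1: smallest deg-1 vertex = 1, p_1 = 8. Add edge {1,8}. Now deg[1]=0, deg[8]=1.
Step 2: smallest deg-1 vertex = 3, p_2 = 9. Add edge {3,9}. Now deg[3]=0, deg[9]=1.
Step 3: smallest deg-1 vertex = 6, p_3 = 7. Add edge {6,7}. Now deg[6]=0, deg[7]=1.
Step 4: smallest deg-1 vertex = 7, p_4 = 4. Add edge {4,7}. Now deg[7]=0, deg[4]=2.
Step 5: smallest deg-1 vertex = 8, p_5 = 4. Add edge {4,8}. Now deg[8]=0, deg[4]=1.
Step 6: smallest deg-1 vertex = 4, p_6 = 5. Add edge {4,5}. Now deg[4]=0, deg[5]=2.
Step 7: smallest deg-1 vertex = 9, p_7 = 2. Add edge {2,9}. Now deg[9]=0, deg[2]=1.
Step 8: smallest deg-1 vertex = 2, p_8 = 5. Add edge {2,5}. Now deg[2]=0, deg[5]=1.
Final: two remaining deg-1 vertices are 5, 10. Add edge {5,10}.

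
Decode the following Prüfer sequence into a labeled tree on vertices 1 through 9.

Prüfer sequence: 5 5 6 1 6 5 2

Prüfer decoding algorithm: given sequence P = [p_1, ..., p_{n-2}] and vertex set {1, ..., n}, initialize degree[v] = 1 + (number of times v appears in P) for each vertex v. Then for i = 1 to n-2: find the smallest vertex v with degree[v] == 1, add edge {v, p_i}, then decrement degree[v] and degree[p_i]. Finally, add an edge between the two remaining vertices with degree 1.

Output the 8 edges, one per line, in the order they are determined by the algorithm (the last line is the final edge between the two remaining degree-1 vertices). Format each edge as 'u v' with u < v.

Initial degrees: {1:2, 2:2, 3:1, 4:1, 5:4, 6:3, 7:1, 8:1, 9:1}
Step 1: smallest deg-1 vertex = 3, p_1 = 5. Add edge {3,5}. Now deg[3]=0, deg[5]=3.
Step 2: smallest deg-1 vertex = 4, p_2 = 5. Add edge {4,5}. Now deg[4]=0, deg[5]=2.
Step 3: smallest deg-1 vertex = 7, p_3 = 6. Add edge {6,7}. Now deg[7]=0, deg[6]=2.
Step 4: smallest deg-1 vertex = 8, p_4 = 1. Add edge {1,8}. Now deg[8]=0, deg[1]=1.
Step 5: smallest deg-1 vertex = 1, p_5 = 6. Add edge {1,6}. Now deg[1]=0, deg[6]=1.
Step 6: smallest deg-1 vertex = 6, p_6 = 5. Add edge {5,6}. Now deg[6]=0, deg[5]=1.
Step 7: smallest deg-1 vertex = 5, p_7 = 2. Add edge {2,5}. Now deg[5]=0, deg[2]=1.
Final: two remaining deg-1 vertices are 2, 9. Add edge {2,9}.

Answer: 3 5
4 5
6 7
1 8
1 6
5 6
2 5
2 9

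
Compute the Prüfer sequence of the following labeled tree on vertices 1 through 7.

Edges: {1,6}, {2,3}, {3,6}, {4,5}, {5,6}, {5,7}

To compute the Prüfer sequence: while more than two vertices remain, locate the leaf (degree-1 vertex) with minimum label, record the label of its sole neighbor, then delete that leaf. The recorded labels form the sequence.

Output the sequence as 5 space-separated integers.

Answer: 6 3 6 5 5

Derivation:
Step 1: leaves = {1,2,4,7}. Remove smallest leaf 1, emit neighbor 6.
Step 2: leaves = {2,4,7}. Remove smallest leaf 2, emit neighbor 3.
Step 3: leaves = {3,4,7}. Remove smallest leaf 3, emit neighbor 6.
Step 4: leaves = {4,6,7}. Remove smallest leaf 4, emit neighbor 5.
Step 5: leaves = {6,7}. Remove smallest leaf 6, emit neighbor 5.
Done: 2 vertices remain (5, 7). Sequence = [6 3 6 5 5]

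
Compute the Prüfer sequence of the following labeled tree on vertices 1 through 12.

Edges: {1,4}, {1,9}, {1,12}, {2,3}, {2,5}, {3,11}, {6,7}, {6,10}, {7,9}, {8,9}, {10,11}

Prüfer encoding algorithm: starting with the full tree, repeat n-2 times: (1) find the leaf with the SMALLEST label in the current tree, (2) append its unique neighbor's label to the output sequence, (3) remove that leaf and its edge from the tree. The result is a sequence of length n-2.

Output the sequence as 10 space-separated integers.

Step 1: leaves = {4,5,8,12}. Remove smallest leaf 4, emit neighbor 1.
Step 2: leaves = {5,8,12}. Remove smallest leaf 5, emit neighbor 2.
Step 3: leaves = {2,8,12}. Remove smallest leaf 2, emit neighbor 3.
Step 4: leaves = {3,8,12}. Remove smallest leaf 3, emit neighbor 11.
Step 5: leaves = {8,11,12}. Remove smallest leaf 8, emit neighbor 9.
Step 6: leaves = {11,12}. Remove smallest leaf 11, emit neighbor 10.
Step 7: leaves = {10,12}. Remove smallest leaf 10, emit neighbor 6.
Step 8: leaves = {6,12}. Remove smallest leaf 6, emit neighbor 7.
Step 9: leaves = {7,12}. Remove smallest leaf 7, emit neighbor 9.
Step 10: leaves = {9,12}. Remove smallest leaf 9, emit neighbor 1.
Done: 2 vertices remain (1, 12). Sequence = [1 2 3 11 9 10 6 7 9 1]

Answer: 1 2 3 11 9 10 6 7 9 1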